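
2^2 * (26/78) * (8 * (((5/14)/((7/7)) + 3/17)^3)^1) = 8193532/5055477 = 1.62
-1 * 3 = -3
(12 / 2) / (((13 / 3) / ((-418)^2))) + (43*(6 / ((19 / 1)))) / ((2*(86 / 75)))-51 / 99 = 3943958255 / 16302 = 241930.94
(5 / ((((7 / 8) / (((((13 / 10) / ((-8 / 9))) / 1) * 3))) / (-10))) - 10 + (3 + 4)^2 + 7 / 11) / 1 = 22357 / 77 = 290.35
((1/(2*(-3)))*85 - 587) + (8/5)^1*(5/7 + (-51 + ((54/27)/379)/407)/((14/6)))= -635.00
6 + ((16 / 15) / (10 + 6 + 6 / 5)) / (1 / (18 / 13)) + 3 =5079 / 559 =9.09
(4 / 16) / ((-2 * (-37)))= 1 / 296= 0.00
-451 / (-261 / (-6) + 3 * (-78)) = 2.37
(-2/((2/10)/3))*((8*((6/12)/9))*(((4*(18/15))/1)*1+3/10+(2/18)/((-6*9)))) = -49552/729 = -67.97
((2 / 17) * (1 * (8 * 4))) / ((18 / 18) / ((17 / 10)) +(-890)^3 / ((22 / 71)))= -0.00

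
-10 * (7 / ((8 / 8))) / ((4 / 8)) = -140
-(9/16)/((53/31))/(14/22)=-0.52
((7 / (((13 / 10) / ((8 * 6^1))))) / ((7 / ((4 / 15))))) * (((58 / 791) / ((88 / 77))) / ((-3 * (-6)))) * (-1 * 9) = -0.32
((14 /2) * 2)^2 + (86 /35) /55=377386 /1925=196.04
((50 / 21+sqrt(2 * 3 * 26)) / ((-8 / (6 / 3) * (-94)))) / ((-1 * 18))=-sqrt(39) / 3384 - 25 / 71064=-0.00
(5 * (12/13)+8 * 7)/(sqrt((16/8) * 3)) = 394 * sqrt(6)/39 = 24.75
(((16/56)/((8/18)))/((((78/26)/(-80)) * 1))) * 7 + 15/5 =-117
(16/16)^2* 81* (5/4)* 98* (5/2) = 99225/4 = 24806.25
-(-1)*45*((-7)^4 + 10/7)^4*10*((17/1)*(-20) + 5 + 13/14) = -5007878512672615598.04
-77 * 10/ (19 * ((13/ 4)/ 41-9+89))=-126280/ 249527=-0.51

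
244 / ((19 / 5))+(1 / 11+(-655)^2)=429089.30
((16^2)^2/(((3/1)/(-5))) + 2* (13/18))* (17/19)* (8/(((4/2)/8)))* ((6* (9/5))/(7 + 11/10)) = -2139066752/513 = -4169720.76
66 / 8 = 33 / 4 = 8.25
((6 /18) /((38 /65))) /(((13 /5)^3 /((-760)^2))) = 9500000 /507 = 18737.67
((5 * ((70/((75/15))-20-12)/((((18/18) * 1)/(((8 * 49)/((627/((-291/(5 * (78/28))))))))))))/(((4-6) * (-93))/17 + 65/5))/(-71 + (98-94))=-54298272/74089873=-0.73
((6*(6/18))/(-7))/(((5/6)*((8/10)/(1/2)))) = -3/14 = -0.21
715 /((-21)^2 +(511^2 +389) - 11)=143 /52388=0.00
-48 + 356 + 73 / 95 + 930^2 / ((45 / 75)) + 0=1441808.77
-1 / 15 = -0.07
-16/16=-1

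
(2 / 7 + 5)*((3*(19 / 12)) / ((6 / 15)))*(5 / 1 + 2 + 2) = 31635 / 56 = 564.91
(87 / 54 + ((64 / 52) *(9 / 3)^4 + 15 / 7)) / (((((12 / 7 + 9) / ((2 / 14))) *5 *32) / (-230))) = -779447 / 393120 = -1.98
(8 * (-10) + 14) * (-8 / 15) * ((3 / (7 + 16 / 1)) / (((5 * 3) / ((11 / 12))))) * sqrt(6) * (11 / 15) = 5324 * sqrt(6) / 25875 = 0.50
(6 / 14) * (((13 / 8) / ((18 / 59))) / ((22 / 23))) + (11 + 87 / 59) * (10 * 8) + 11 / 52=5672862479 / 5669664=1000.56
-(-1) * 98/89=98/89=1.10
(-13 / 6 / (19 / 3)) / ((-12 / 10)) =65 / 228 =0.29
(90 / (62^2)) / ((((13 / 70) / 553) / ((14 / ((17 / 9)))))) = 516.73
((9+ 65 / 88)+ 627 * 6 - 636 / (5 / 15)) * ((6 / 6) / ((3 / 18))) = 492027 / 44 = 11182.43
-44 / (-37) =44 / 37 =1.19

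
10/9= 1.11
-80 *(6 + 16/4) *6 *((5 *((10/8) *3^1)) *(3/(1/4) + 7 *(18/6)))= -2970000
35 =35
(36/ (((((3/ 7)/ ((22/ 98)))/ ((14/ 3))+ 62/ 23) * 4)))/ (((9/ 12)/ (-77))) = -297.61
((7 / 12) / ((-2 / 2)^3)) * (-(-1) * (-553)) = 3871 / 12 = 322.58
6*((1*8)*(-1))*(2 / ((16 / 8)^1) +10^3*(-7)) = 335952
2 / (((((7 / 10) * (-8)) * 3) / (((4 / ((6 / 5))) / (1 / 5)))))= -125 / 63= -1.98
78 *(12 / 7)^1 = 936 / 7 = 133.71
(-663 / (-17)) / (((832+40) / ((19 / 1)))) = 741 / 872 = 0.85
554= 554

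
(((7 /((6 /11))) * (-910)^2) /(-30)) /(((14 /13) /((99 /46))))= -65130065 /92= -707935.49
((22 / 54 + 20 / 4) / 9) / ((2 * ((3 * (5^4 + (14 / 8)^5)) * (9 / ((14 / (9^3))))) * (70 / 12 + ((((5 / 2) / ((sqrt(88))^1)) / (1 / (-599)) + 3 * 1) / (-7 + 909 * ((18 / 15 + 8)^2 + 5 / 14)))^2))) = 40332408644313704996847616000 * sqrt(22) / 120410729387441960025172956624143028813789909 + 309439750788830482569804305651389677568 / 5418482822434888201132783048086436296620545905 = 0.00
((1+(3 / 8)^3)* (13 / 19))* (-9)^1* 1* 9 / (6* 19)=-189189 / 369664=-0.51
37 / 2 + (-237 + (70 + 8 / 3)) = -875 / 6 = -145.83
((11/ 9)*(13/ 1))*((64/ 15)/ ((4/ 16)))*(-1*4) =-146432/ 135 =-1084.68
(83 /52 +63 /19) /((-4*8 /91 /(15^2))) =-7643475 /2432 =-3142.88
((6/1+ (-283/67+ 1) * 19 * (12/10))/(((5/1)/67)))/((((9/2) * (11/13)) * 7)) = -195988/5775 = -33.94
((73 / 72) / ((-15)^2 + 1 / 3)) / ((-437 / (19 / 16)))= -73 / 5970432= -0.00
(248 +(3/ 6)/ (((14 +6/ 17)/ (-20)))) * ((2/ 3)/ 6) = 10057/ 366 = 27.48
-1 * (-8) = 8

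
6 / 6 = 1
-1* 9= -9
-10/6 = -1.67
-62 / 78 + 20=749 / 39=19.21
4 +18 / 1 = 22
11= 11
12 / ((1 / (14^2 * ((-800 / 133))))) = -268800 / 19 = -14147.37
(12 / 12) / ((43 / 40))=40 / 43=0.93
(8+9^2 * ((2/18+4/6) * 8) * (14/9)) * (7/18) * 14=4312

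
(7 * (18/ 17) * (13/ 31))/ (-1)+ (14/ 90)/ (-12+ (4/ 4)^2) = -814499/ 260865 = -3.12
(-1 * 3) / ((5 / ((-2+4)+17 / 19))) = -33 / 19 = -1.74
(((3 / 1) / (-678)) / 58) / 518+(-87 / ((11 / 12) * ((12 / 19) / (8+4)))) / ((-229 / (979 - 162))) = 110037913940809 / 17103868936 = 6433.51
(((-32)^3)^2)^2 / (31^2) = 1152921504606846976 / 961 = 1199710202504523.39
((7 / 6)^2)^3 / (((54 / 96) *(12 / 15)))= 588245 / 104976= 5.60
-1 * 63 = -63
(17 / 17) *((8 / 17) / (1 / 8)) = 64 / 17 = 3.76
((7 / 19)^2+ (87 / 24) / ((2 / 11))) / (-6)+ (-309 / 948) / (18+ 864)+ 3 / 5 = -5525593571 / 2012300640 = -2.75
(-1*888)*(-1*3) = 2664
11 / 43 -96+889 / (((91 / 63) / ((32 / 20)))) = 2484739 / 2795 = 888.99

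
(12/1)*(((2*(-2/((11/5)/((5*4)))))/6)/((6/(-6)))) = 800/11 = 72.73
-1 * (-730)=730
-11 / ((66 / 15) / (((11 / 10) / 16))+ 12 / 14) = -77 / 454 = -0.17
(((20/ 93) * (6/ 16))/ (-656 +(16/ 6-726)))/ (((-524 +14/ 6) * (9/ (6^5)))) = 1944/ 20075507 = 0.00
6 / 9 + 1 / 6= 5 / 6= 0.83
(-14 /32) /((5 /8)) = -7 /10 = -0.70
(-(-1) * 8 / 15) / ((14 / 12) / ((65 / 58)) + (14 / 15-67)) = -13 / 1585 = -0.01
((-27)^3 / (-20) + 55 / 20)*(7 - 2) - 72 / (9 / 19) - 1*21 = 9523 / 2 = 4761.50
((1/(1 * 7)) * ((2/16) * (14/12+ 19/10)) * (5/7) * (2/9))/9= 23/23814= 0.00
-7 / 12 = -0.58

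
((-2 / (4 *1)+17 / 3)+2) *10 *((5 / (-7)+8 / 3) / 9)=8815 / 567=15.55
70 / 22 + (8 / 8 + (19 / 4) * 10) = 1137 / 22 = 51.68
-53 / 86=-0.62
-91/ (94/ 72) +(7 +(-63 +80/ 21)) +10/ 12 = -79657/ 658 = -121.06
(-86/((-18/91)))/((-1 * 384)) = -3913/3456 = -1.13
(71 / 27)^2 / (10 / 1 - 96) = -5041 / 62694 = -0.08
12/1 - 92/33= 304/33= 9.21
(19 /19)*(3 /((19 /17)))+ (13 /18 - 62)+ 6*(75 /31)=-467309 /10602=-44.08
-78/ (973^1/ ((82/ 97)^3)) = -43006704/ 888030829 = -0.05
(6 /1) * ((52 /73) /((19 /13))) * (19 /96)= 169 /292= 0.58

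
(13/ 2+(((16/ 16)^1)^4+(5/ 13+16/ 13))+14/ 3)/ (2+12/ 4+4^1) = 1.53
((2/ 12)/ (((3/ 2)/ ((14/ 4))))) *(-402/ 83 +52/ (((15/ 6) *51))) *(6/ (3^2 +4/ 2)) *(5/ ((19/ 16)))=-10514336/ 2654091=-3.96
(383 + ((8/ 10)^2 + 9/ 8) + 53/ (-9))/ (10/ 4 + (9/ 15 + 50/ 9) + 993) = 681977/ 1802980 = 0.38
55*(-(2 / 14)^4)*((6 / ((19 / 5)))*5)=-0.18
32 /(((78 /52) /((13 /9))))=832 /27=30.81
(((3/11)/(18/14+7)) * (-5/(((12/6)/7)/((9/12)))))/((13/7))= -15435/66352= -0.23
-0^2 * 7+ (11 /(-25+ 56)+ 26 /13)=73 /31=2.35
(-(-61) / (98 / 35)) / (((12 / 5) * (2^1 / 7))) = 1525 / 48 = 31.77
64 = 64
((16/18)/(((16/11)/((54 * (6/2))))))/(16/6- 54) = -27/14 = -1.93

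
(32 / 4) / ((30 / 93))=124 / 5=24.80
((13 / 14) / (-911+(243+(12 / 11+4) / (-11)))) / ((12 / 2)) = -1573 / 6794256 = -0.00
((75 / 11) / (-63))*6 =-50 / 77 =-0.65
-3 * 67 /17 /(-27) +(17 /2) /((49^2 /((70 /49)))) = 1139074 /2571471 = 0.44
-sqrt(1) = -1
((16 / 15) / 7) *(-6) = -32 / 35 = -0.91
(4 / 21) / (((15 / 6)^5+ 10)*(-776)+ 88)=-16 / 7010073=-0.00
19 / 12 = 1.58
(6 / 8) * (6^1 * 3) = 27 / 2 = 13.50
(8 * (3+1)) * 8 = 256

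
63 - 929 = -866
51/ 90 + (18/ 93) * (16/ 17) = 11839/ 15810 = 0.75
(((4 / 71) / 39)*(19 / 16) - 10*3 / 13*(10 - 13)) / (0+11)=76699 / 121836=0.63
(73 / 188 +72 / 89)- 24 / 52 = 160037 / 217516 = 0.74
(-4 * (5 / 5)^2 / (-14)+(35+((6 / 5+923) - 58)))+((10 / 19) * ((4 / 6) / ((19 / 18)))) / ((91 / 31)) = 148092136 / 164255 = 901.60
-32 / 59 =-0.54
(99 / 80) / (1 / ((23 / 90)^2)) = 5819 / 72000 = 0.08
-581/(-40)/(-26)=-581/1040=-0.56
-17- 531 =-548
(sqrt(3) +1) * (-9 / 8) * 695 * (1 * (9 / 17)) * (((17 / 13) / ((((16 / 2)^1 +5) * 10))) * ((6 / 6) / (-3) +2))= -18765 * sqrt(3) / 2704 - 18765 / 2704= -18.96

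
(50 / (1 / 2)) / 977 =100 / 977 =0.10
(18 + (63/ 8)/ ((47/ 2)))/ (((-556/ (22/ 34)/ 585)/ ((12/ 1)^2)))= -199633005/ 111061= -1797.51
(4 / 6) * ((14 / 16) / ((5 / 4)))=7 / 15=0.47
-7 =-7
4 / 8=1 / 2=0.50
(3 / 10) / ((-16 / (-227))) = 681 / 160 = 4.26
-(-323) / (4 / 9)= 2907 / 4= 726.75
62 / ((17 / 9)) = 558 / 17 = 32.82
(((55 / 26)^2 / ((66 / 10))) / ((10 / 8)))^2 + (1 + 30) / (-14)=-6909769 / 3598686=-1.92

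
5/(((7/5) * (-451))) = -25/3157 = -0.01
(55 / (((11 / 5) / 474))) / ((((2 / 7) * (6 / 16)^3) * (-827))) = -7078400 / 7443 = -951.01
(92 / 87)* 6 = 184 / 29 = 6.34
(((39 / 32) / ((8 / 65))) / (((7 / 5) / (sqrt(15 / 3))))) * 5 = 63375 * sqrt(5) / 1792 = 79.08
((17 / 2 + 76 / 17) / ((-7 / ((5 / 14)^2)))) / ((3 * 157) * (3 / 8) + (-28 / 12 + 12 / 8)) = -675 / 502061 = -0.00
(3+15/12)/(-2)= -17/8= -2.12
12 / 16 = 3 / 4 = 0.75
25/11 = 2.27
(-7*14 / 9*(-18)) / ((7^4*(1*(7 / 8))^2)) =256 / 2401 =0.11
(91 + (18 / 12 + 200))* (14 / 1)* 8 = 32760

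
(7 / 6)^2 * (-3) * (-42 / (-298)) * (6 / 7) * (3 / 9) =-49 / 298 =-0.16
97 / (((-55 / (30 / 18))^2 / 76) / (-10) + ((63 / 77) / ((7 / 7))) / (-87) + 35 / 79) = -1857817720 / 19138609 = -97.07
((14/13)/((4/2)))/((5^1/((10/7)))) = 2/13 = 0.15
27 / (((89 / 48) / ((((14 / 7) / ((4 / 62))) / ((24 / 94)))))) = 157356 / 89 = 1768.04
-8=-8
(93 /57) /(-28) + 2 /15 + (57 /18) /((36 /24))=52337 /23940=2.19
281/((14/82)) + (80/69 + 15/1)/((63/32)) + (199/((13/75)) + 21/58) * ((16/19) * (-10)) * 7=-2056430124337/31137561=-66043.39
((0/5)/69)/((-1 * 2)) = 0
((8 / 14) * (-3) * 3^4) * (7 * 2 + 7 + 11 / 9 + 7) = -28404 / 7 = -4057.71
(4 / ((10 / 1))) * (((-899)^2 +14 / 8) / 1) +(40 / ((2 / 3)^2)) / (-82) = 132544801 / 410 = 323280.00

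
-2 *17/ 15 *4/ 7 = -136/ 105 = -1.30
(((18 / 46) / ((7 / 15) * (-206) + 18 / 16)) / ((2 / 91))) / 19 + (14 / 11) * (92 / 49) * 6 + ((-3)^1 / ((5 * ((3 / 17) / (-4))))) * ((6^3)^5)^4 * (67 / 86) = 3285492637187949015577826045007458320781070380682379945284 / 6344687195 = 517833667162837807258963900000000000000000000000.00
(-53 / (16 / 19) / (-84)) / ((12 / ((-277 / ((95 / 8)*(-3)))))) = 14681 / 30240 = 0.49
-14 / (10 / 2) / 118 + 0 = -7 / 295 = -0.02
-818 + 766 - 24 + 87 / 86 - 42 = -10061 / 86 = -116.99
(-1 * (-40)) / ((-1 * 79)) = -40 / 79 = -0.51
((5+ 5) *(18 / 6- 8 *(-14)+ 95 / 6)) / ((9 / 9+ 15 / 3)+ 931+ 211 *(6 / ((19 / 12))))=14915 / 19797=0.75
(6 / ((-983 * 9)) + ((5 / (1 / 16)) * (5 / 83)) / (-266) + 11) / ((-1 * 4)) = -357482243 / 130216044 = -2.75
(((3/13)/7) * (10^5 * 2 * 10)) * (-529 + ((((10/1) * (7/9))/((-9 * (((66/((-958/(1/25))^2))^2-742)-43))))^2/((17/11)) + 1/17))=-491948684797732365871708928404921141253655015104000000/14105957453114146499881730735863976785641599169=-34875242.35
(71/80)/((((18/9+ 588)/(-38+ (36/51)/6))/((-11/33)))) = 11431/601800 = 0.02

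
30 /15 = 2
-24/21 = -8/7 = -1.14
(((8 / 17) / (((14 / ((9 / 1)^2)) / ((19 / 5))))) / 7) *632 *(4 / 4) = 3890592 / 4165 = 934.12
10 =10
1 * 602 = 602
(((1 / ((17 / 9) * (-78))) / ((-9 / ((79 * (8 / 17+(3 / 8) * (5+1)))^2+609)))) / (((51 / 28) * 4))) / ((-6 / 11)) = -8.88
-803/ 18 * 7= -5621/ 18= -312.28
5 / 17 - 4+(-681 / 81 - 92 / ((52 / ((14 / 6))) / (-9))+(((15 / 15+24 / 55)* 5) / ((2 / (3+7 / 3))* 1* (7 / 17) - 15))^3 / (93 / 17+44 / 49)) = 107122070419984249361 / 4280982174705365415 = 25.02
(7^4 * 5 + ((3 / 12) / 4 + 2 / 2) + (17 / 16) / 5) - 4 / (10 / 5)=480171 / 40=12004.28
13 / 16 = 0.81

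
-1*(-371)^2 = -137641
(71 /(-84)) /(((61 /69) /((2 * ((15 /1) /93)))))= -8165 /26474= -0.31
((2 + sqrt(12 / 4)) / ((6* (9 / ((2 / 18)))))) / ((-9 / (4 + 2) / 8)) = -16 / 729 - 8* sqrt(3) / 729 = -0.04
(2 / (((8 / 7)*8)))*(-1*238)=-833 / 16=-52.06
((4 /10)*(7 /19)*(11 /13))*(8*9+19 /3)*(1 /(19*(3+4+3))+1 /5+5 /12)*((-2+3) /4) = 1.52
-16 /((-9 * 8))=2 /9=0.22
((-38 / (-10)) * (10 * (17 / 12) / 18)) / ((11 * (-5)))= -323 / 5940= -0.05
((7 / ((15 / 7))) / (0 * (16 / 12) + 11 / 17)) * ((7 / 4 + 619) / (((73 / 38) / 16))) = 314387528 / 12045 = 26101.08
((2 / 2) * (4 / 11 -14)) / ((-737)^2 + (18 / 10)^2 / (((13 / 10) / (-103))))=-0.00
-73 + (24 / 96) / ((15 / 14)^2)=-16376 / 225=-72.78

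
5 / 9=0.56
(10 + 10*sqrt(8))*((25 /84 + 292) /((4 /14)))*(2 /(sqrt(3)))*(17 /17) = 122765*sqrt(3) /18 + 122765*sqrt(6) /9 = 45225.47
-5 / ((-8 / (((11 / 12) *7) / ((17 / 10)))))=1925 / 816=2.36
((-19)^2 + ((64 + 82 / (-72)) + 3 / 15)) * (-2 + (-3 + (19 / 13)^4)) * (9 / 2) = -238229051 / 285610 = -834.11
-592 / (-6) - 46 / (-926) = 98.72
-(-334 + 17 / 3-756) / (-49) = -3253 / 147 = -22.13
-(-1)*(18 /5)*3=54 /5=10.80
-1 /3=-0.33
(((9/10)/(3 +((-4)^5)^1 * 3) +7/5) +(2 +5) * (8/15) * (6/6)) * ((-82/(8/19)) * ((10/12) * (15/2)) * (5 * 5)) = -5113258625/32736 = -156196.81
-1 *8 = -8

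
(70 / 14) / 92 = 5 / 92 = 0.05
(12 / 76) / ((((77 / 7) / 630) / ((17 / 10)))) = 3213 / 209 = 15.37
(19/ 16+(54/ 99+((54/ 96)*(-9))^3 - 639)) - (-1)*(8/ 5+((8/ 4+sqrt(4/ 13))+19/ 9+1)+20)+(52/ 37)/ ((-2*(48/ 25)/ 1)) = -740.11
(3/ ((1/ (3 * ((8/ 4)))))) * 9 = 162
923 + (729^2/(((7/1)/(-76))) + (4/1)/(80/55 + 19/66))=-4644049477/805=-5769005.56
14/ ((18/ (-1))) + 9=74/ 9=8.22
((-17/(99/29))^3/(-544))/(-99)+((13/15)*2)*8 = 213088992647/15369536160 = 13.86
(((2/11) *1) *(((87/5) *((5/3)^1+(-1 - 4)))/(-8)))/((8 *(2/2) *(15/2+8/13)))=377/18568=0.02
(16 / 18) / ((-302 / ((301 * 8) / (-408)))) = 1204 / 69309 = 0.02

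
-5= -5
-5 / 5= -1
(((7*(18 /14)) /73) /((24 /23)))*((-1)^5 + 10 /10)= 0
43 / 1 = 43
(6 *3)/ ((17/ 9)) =162/ 17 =9.53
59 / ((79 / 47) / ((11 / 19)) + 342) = 30503 / 178315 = 0.17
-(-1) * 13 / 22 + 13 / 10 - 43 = -41.11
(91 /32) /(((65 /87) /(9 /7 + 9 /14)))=7.34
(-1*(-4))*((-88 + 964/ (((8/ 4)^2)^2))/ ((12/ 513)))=-18981/ 4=-4745.25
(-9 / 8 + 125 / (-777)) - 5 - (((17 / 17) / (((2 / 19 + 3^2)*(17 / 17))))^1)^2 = -1171659793 / 186038664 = -6.30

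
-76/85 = -0.89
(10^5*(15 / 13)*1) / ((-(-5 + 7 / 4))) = 6000000 / 169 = 35502.96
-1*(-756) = 756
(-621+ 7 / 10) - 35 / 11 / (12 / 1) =-409573 / 660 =-620.57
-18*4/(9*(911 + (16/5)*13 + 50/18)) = -45/5374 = -0.01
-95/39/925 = -19/7215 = -0.00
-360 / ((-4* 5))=18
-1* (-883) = 883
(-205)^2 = 42025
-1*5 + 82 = 77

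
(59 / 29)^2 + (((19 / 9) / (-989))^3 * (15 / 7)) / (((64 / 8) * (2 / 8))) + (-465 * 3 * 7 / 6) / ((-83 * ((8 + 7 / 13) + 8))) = 611598199033268539 / 114859593934633107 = 5.32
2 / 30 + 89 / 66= 467 / 330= 1.42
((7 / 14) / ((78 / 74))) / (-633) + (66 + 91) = 7751681 / 49374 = 157.00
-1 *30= -30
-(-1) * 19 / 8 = 19 / 8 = 2.38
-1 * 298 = -298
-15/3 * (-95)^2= -45125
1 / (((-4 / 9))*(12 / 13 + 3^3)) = -39 / 484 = -0.08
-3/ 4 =-0.75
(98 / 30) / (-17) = -49 / 255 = -0.19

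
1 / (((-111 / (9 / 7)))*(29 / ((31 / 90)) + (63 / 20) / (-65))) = -40300 / 292760391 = -0.00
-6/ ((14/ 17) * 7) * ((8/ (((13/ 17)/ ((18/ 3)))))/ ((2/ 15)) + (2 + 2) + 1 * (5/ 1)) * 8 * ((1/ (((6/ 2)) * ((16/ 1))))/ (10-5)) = -15147/ 910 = -16.65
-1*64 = -64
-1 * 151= -151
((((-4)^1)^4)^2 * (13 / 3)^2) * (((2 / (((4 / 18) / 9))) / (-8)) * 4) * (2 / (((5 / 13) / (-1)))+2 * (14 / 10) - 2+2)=598081536 / 5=119616307.20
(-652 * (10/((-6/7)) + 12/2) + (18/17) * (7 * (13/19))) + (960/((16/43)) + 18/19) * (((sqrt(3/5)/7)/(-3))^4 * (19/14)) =502116447643/135716525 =3699.74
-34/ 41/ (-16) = 17/ 328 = 0.05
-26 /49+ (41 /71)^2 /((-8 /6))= -771371 /988036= -0.78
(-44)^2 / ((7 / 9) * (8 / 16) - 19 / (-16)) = 278784 / 227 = 1228.12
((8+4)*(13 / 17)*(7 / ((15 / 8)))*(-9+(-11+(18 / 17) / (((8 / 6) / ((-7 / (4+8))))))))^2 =1026193312144 / 2088025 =491466.01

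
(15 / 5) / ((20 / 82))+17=293 / 10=29.30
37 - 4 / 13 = 477 / 13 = 36.69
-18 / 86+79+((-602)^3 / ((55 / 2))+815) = -18760266073 / 2365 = -7932459.23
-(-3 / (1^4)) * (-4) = -12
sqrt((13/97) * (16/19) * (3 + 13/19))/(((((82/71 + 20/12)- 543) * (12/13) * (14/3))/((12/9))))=-923 * sqrt(88270)/742181629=-0.00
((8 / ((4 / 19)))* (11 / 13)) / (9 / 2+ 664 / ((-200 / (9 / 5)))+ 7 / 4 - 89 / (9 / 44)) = -1881000 / 25437971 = -0.07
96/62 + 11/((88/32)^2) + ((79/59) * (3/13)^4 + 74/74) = 2302342194/574618759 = 4.01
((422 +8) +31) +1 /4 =1845 /4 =461.25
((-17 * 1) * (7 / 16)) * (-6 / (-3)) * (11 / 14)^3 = -22627 / 3136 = -7.22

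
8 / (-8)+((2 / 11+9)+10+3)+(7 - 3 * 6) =112 / 11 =10.18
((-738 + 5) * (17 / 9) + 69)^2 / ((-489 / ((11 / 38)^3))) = -23323379200 / 271678131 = -85.85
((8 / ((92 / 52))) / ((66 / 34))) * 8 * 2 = 28288 / 759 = 37.27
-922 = -922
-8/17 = -0.47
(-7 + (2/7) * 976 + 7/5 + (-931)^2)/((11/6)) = 182077194/385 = 472927.78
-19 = -19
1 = 1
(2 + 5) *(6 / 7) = 6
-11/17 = -0.65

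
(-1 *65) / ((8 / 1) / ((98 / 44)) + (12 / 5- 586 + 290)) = 15925 / 71052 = 0.22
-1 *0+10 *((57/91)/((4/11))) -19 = -323/182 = -1.77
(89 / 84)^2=7921 / 7056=1.12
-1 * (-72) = 72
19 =19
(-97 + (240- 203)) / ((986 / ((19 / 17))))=-570 / 8381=-0.07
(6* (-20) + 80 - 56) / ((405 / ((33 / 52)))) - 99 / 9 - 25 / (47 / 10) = -452831 / 27495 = -16.47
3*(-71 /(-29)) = 213 /29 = 7.34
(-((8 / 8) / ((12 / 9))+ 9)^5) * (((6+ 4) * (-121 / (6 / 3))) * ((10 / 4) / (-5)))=-54585640395 / 2048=-26653144.72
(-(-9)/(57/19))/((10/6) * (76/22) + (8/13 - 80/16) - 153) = -1287/65048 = -0.02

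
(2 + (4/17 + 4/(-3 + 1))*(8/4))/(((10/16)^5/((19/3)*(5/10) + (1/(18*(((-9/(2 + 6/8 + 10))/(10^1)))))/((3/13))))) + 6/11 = 210908798/47334375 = 4.46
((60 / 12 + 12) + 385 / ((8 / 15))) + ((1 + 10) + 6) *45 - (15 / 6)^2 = 11981 / 8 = 1497.62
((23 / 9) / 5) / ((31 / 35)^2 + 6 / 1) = 5635 / 74799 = 0.08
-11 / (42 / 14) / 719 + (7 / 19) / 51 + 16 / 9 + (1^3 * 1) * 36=78965020 / 2090133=37.78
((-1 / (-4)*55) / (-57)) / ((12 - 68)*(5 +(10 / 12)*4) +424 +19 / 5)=25 / 4028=0.01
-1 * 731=-731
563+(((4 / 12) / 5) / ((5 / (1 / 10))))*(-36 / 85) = 5981869 / 10625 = 563.00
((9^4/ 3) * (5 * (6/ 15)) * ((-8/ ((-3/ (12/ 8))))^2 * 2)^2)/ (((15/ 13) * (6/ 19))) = 61461504/ 5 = 12292300.80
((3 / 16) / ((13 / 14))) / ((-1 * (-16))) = 21 / 1664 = 0.01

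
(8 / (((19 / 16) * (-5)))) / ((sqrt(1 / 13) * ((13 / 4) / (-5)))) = 512 * sqrt(13) / 247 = 7.47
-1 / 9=-0.11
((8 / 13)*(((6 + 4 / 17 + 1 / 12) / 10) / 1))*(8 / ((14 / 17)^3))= 5.57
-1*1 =-1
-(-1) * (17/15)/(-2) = -17/30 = -0.57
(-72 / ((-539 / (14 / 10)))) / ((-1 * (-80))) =0.00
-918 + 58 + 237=-623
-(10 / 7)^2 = -100 / 49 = -2.04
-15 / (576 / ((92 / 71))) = -115 / 3408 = -0.03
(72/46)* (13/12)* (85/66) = 1105/506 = 2.18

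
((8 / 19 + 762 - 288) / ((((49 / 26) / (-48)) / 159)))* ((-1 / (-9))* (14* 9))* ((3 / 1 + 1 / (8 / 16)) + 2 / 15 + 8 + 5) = -324344776704 / 665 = -487736506.32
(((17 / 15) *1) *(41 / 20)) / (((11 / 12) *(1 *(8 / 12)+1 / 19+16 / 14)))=278103 / 204325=1.36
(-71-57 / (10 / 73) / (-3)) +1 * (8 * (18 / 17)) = 12949 / 170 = 76.17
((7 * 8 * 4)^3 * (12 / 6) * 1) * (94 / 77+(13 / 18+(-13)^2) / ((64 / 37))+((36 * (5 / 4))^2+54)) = 4847694003712 / 99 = 48966606098.10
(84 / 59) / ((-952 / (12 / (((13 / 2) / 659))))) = -23724 / 13039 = -1.82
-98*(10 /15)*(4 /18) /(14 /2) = -2.07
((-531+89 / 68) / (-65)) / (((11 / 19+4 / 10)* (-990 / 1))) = -0.01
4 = 4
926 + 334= 1260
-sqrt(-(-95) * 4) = -2 * sqrt(95) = -19.49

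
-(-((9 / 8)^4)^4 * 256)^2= -3433683820292512484657849089281 / 1208925819614629174706176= -2840276.69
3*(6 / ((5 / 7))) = 126 / 5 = 25.20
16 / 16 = 1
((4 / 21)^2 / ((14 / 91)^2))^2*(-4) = -1827904 / 194481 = -9.40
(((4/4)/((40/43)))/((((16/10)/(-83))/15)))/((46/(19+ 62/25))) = -5749659/14720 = -390.60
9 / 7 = 1.29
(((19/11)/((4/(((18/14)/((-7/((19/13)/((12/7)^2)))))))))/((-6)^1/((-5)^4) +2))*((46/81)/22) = -5189375/10144113408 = -0.00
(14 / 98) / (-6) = -0.02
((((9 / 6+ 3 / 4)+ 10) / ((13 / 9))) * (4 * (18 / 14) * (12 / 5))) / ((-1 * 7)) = -972 / 65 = -14.95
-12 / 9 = -1.33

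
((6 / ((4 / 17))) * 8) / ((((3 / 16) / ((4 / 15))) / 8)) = 34816 / 15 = 2321.07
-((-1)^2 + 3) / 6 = -2 / 3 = -0.67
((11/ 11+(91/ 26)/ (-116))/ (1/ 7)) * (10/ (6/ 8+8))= 225/ 29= 7.76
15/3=5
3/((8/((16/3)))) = 2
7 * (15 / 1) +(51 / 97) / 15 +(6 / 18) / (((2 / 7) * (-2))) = 607909 / 5820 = 104.45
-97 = -97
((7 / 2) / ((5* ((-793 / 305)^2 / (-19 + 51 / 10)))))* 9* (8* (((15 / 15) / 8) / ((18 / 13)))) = -973 / 104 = -9.36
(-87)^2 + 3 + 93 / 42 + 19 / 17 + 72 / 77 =19834667 / 2618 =7576.27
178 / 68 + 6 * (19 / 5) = 25.42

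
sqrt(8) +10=2 * sqrt(2) +10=12.83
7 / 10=0.70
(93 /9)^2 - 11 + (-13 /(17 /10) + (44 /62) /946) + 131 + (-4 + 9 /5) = 221214781 /1019745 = 216.93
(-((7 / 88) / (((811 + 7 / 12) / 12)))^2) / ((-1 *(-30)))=-2646 / 57383113205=-0.00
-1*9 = -9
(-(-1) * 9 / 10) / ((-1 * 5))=-9 / 50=-0.18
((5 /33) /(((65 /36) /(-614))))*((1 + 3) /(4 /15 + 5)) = -442080 /11297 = -39.13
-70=-70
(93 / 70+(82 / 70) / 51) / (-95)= -193 / 13566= -0.01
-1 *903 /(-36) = 301 /12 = 25.08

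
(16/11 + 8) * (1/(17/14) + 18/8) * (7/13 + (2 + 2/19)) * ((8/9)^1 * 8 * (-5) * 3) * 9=-1253760/17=-73750.59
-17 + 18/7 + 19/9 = -776/63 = -12.32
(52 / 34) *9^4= 170586 / 17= 10034.47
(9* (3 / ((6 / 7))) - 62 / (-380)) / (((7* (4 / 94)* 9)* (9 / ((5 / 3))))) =2.19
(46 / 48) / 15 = 23 / 360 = 0.06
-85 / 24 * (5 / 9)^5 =-265625 / 1417176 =-0.19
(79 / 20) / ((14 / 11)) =869 / 280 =3.10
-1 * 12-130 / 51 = -742 / 51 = -14.55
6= 6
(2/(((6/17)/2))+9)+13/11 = 710/33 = 21.52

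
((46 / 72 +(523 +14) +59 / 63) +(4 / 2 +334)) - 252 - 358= 66673 / 252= 264.58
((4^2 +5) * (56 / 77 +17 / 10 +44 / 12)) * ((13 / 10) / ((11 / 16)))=732004 / 3025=241.98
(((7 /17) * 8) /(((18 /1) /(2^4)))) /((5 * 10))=224 /3825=0.06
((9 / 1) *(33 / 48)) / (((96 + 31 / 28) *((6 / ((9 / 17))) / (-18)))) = -18711 / 184892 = -0.10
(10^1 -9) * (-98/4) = -24.50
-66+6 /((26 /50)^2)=-7404 /169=-43.81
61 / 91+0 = 61 / 91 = 0.67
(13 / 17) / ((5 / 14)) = 182 / 85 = 2.14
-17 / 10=-1.70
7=7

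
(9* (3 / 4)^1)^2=729 / 16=45.56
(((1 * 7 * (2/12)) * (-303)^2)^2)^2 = 2105950549672546459281/16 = 131621909354534153705.06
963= 963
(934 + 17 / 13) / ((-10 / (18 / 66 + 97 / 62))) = -15235227 / 88660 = -171.84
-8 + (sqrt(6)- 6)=-14 + sqrt(6)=-11.55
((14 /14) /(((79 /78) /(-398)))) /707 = -31044 /55853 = -0.56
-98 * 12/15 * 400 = -31360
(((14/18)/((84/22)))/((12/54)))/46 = 0.02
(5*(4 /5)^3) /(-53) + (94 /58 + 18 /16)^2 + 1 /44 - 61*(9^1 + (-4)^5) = 48577270412279 /784484800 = 61922.51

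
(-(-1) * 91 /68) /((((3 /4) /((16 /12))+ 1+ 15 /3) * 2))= 0.10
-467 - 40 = -507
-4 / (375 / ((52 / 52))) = -4 / 375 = -0.01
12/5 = 2.40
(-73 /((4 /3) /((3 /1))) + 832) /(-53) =-2671 /212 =-12.60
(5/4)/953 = 5/3812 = 0.00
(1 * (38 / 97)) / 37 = 38 / 3589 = 0.01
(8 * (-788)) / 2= -3152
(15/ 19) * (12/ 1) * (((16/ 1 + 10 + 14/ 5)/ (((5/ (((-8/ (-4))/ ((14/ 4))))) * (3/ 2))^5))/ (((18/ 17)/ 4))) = 71303168/ 26943721875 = 0.00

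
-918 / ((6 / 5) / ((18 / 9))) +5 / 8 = -12235 / 8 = -1529.38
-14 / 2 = -7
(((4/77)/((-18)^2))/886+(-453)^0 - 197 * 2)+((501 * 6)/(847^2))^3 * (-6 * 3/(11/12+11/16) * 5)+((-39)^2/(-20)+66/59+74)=-474222870310514150251711470811/1203821067855082891120234020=-393.93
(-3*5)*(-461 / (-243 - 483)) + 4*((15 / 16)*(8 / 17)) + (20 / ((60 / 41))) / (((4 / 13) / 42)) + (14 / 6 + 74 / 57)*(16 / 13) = 946149565 / 508079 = 1862.21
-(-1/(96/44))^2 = -121/576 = -0.21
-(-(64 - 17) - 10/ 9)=433/ 9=48.11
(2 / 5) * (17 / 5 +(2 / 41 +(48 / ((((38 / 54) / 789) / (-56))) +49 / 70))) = -1205523.90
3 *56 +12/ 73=12276/ 73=168.16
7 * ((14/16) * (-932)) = -11417/2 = -5708.50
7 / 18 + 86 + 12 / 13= 20431 / 234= 87.31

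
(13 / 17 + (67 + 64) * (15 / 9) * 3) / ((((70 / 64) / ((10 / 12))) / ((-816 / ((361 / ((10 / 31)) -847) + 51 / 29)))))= -275875840 / 185311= -1488.72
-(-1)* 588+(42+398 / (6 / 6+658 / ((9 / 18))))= 630.30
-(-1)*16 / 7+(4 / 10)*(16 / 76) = 1576 / 665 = 2.37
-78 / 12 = -13 / 2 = -6.50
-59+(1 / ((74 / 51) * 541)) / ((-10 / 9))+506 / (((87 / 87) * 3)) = 131710483 / 1201020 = 109.67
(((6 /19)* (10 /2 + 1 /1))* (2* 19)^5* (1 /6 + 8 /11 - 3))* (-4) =13912027392 /11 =1264729762.91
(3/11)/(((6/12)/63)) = 378/11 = 34.36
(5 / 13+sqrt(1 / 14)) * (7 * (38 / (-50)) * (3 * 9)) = -3591 / 65 - 513 * sqrt(14) / 50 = -93.64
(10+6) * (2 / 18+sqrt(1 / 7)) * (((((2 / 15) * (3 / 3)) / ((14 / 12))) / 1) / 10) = 32 / 1575+32 * sqrt(7) / 1225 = 0.09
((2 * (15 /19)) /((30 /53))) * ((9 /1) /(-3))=-159 /19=-8.37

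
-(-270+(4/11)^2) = 32654/121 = 269.87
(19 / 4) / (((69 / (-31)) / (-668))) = 1425.55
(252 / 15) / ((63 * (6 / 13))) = 26 / 45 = 0.58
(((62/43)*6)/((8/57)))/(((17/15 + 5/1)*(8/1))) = 79515/63296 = 1.26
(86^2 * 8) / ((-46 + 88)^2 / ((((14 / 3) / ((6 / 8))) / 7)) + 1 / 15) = 1775040 / 59537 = 29.81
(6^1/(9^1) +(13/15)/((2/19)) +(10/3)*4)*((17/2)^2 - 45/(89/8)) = 16195427/10680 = 1516.43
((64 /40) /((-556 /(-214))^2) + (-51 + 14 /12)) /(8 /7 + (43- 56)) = 201232549 /48109290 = 4.18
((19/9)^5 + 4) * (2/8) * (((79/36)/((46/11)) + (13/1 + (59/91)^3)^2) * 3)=450656401368900275604635/74038902112001971872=6086.75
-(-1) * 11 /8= 11 /8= 1.38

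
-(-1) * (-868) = -868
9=9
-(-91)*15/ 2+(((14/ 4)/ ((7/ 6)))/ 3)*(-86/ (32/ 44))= 2257/ 4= 564.25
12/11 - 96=-1044/11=-94.91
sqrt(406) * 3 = 60.45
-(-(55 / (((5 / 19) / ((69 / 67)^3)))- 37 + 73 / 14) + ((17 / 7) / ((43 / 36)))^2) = 10483452898313 / 54498857126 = 192.36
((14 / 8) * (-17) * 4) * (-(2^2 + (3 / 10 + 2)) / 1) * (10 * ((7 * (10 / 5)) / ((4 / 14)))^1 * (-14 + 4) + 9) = -36667827 / 10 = -3666782.70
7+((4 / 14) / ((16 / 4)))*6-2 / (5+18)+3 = 1665 / 161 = 10.34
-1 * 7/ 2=-7/ 2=-3.50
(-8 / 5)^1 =-8 / 5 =-1.60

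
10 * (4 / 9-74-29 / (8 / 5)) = -33005 / 36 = -916.81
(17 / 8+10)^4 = 88529281 / 4096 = 21613.59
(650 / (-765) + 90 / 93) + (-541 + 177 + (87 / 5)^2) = -7247533 / 118575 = -61.12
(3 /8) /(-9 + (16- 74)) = -3 /536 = -0.01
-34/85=-2/5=-0.40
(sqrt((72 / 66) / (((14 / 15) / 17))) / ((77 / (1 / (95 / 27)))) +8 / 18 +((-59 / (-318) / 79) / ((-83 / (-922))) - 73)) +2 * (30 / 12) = -211211171 / 3127689 +81 * sqrt(13090) / 563255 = -67.51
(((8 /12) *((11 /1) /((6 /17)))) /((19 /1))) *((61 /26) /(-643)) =-11407 /2858778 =-0.00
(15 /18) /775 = 1 /930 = 0.00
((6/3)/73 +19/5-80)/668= -27803/243820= -0.11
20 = 20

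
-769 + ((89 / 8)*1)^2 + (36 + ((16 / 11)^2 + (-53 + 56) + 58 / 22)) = -4657879 / 7744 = -601.48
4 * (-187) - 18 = -766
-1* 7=-7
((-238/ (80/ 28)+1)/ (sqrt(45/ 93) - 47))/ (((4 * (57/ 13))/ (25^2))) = 63.34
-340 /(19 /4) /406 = -0.18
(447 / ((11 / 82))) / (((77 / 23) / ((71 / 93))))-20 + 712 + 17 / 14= 76307443 / 52514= 1453.09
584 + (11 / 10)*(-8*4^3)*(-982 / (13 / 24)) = 66405448 / 65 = 1021622.28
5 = 5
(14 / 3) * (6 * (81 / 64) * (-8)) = -567 / 2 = -283.50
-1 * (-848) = 848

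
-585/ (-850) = 117/ 170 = 0.69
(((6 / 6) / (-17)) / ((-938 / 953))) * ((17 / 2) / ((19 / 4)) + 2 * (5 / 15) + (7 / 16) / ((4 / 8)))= 206801 / 1038768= 0.20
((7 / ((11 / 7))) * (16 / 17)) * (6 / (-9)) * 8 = -12544 / 561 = -22.36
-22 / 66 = -1 / 3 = -0.33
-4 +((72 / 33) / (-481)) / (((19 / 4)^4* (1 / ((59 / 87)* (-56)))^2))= -6981077543780 / 1739680180953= -4.01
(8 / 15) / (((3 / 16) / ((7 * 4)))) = 3584 / 45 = 79.64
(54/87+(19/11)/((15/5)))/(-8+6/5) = -5725/32538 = -0.18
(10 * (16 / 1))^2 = 25600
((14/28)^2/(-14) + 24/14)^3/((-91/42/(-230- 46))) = 177476625/285376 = 621.90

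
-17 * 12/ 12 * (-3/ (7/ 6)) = 306/ 7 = 43.71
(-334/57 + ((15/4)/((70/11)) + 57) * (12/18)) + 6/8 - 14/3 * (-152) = 98768/133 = 742.62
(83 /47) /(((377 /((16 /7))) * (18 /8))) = 5312 /1116297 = 0.00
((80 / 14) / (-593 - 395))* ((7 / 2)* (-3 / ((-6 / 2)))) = -5 / 247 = -0.02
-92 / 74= -46 / 37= -1.24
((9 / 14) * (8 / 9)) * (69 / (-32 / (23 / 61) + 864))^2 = 2518569 / 561971200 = 0.00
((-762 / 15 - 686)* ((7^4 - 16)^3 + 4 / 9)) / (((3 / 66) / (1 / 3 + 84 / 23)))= -876437701539799.61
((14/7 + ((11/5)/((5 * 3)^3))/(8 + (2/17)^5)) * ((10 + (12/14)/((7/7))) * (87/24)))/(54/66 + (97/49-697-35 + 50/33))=-77825751950681/719443568700000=-0.11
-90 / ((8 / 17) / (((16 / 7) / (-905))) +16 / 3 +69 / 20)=91800 / 181091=0.51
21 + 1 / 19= 400 / 19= 21.05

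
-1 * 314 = -314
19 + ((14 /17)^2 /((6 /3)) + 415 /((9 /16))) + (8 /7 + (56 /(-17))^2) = 14003203 /18207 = 769.11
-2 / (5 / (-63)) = 126 / 5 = 25.20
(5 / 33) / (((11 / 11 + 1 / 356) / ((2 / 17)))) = 3560 / 200277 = 0.02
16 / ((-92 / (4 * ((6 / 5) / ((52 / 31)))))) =-744 / 1495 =-0.50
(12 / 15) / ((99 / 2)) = 8 / 495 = 0.02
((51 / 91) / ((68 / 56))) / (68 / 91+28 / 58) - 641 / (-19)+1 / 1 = 360917 / 10279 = 35.11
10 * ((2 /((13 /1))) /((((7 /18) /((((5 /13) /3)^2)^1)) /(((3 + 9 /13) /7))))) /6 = 8000 /1399489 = 0.01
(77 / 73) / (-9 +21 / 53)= -4081 / 33288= -0.12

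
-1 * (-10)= 10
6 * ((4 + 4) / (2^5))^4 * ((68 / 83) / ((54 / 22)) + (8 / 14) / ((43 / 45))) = 39283 / 1798776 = 0.02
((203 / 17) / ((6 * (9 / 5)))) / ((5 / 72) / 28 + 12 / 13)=1477840 / 1237107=1.19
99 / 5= 19.80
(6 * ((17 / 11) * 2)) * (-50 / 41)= -10200 / 451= -22.62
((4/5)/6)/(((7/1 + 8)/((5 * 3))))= 2/15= 0.13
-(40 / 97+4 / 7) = -668 / 679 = -0.98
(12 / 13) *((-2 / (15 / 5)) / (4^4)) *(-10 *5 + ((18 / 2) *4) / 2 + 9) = 23 / 416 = 0.06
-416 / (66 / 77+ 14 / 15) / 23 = -10920 / 1081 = -10.10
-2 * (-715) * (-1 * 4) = -5720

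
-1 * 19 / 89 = -19 / 89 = -0.21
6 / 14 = 3 / 7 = 0.43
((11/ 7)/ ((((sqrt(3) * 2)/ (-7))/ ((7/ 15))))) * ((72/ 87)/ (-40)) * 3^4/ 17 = 2079 * sqrt(3)/ 24650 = 0.15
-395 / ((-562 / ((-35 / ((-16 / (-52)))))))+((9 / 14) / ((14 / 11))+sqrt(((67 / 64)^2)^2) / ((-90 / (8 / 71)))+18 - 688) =-33760825042961 / 45047761920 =-749.45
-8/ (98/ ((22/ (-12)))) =22/ 147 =0.15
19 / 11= 1.73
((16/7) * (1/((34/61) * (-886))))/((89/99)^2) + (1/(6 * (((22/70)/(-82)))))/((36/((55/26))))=-3002789661227/1172540370456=-2.56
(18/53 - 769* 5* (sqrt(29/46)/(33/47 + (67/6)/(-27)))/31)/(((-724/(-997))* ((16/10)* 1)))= 44865/153488 - 72970006275* sqrt(1334)/9072942112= -293.46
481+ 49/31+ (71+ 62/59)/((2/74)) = 5758537/1829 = 3148.46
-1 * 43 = -43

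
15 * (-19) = -285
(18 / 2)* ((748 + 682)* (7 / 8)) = 45045 / 4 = 11261.25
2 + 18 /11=40 /11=3.64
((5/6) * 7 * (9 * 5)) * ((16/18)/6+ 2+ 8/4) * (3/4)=2450/3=816.67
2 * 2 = 4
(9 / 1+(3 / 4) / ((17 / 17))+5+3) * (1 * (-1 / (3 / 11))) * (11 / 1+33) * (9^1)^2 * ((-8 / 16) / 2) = 231957 / 4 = 57989.25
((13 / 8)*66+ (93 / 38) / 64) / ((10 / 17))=887145 / 4864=182.39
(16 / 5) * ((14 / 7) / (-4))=-8 / 5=-1.60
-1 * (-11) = 11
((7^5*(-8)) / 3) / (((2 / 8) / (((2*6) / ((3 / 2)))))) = -4302592 / 3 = -1434197.33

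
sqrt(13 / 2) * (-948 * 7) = -3318 * sqrt(26) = -16918.55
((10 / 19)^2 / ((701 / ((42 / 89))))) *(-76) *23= -386400 / 1185391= -0.33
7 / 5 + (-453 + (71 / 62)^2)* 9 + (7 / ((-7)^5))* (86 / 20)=-187533037633 / 46147220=-4063.80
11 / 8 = 1.38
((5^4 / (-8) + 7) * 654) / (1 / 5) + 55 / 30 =-2790923 / 12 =-232576.92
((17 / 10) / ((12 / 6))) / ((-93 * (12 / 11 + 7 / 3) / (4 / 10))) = -187 / 175150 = -0.00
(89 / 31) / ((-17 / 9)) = -801 / 527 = -1.52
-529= -529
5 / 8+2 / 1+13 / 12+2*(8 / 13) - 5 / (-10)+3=2633 / 312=8.44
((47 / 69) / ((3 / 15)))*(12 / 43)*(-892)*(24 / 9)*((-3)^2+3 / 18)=-184465600 / 8901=-20724.14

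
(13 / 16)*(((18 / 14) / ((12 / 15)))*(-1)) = -585 / 448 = -1.31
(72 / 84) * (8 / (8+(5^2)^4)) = 0.00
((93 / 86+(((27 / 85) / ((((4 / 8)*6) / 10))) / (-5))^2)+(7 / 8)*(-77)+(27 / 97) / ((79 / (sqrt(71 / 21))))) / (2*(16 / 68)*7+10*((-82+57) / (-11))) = -1811201359 / 711409200+561*sqrt(1491) / 87005702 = -2.55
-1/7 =-0.14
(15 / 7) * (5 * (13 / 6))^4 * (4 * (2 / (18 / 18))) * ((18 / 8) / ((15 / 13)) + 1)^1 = 1053186875 / 1512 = 696552.17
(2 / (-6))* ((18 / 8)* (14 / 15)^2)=-49 / 75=-0.65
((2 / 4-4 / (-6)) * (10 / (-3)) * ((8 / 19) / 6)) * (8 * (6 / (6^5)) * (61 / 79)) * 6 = -8540 / 1094229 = -0.01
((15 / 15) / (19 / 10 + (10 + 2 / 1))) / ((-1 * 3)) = -10 / 417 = -0.02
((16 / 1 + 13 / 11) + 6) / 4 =255 / 44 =5.80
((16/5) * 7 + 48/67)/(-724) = -1936/60635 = -0.03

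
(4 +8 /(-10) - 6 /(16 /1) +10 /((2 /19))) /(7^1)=559 /40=13.98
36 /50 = 18 /25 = 0.72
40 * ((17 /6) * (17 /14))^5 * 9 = 10079969502245 /58084992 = 173538.28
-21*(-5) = 105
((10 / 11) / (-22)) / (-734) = 5 / 88814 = 0.00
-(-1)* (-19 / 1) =-19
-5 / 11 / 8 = -5 / 88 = -0.06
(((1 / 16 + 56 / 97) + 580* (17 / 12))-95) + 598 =6170627 / 4656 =1325.31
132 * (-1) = -132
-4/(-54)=2/27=0.07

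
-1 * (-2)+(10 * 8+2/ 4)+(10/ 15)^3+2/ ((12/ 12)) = 4579/ 54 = 84.80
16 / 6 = 8 / 3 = 2.67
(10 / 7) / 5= 2 / 7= 0.29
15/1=15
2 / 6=1 / 3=0.33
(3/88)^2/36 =1/30976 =0.00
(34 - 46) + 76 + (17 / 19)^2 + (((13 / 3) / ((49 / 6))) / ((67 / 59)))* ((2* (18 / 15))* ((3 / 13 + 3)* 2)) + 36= 91466317 / 846545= 108.05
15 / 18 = 5 / 6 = 0.83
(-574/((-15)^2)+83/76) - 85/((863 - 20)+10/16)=-10588753/6788700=-1.56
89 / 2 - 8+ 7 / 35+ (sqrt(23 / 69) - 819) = -7823 / 10+ sqrt(3) / 3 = -781.72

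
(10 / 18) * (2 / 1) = 10 / 9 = 1.11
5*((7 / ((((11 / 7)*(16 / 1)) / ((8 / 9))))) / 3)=245 / 594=0.41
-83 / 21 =-3.95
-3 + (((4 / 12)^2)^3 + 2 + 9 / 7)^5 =1317573258484847405395 / 3460412257114765743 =380.76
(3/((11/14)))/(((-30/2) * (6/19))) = -0.81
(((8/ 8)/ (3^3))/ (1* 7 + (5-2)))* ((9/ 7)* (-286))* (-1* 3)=143/ 35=4.09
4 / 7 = 0.57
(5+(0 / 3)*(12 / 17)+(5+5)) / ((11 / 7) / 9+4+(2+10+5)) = 945 / 1334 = 0.71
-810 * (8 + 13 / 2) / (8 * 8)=-11745 / 64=-183.52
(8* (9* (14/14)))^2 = 5184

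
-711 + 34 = -677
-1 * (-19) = 19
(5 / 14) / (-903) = -5 / 12642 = -0.00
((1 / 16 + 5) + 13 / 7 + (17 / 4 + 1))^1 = 1363 / 112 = 12.17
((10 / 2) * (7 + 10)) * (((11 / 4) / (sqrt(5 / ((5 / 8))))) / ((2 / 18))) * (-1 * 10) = -42075 * sqrt(2) / 8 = -7437.88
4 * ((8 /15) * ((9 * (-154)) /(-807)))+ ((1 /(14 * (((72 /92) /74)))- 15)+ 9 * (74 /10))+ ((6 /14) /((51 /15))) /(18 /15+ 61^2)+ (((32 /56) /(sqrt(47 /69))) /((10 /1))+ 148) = 2 * sqrt(3243) /1645+ 2252152815439 /10723620978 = 210.09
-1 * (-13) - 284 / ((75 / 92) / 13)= -4515.85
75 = 75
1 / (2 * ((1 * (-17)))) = -1 / 34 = -0.03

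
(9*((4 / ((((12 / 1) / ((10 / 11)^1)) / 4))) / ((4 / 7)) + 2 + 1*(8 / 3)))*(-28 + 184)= 104832 / 11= 9530.18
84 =84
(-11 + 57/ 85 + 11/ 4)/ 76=-2577/ 25840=-0.10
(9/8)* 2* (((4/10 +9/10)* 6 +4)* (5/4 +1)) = 59.74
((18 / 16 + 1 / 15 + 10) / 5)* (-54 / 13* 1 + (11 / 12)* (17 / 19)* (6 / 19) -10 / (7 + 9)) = -227897699 / 22526400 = -10.12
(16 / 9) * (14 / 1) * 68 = 15232 / 9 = 1692.44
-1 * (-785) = 785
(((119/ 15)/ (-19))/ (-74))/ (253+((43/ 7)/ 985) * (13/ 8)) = 656404/ 29433286251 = 0.00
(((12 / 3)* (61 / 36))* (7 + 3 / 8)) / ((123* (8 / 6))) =3599 / 11808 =0.30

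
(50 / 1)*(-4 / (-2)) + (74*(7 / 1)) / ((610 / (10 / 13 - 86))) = 109528 / 3965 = 27.62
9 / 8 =1.12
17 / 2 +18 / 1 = 53 / 2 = 26.50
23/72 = 0.32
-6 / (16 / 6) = -9 / 4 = -2.25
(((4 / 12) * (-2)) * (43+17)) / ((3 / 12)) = -160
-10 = -10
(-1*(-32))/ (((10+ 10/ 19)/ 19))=1444/ 25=57.76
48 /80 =3 /5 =0.60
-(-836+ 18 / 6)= 833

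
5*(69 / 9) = 115 / 3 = 38.33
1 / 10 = 0.10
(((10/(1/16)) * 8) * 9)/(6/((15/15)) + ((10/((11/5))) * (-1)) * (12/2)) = -541.54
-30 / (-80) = 3 / 8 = 0.38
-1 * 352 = -352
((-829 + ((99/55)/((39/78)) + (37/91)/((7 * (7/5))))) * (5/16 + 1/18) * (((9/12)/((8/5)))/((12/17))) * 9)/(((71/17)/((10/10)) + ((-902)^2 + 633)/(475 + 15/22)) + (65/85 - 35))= -4051647708805/3752876576512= -1.08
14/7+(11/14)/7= 207/98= 2.11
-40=-40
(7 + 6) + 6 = 19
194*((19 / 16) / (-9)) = -1843 / 72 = -25.60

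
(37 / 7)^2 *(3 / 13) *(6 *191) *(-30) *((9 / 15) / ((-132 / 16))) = 112958928 / 7007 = 16120.87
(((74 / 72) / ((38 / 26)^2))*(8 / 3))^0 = 1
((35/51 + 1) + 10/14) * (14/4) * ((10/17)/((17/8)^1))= 34280/14739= 2.33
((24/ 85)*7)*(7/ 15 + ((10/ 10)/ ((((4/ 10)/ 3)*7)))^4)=3.53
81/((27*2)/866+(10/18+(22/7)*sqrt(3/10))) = -93112501860/4802427227+94718880333*sqrt(30)/9604854454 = 34.63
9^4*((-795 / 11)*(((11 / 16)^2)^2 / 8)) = -6942489345 / 524288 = -13241.75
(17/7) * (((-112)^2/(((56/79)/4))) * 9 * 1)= 1547136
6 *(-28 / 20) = -42 / 5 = -8.40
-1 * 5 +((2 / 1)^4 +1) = 12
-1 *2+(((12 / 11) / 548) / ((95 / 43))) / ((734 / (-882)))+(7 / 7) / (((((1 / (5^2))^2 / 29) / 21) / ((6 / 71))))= 119984311291321 / 3730450405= 32163.49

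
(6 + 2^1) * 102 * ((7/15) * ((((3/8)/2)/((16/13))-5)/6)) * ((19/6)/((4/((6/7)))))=-400843/1920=-208.77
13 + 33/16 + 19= 545/16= 34.06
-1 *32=-32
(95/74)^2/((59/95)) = 857375/323084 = 2.65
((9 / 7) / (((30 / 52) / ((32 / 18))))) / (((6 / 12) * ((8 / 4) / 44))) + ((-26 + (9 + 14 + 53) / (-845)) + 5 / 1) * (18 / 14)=2612209 / 17745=147.21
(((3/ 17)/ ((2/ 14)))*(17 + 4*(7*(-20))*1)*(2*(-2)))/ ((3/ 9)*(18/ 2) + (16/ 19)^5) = 112939827588/ 144106841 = 783.72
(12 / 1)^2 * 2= 288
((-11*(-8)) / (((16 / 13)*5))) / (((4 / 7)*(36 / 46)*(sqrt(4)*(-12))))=-1.33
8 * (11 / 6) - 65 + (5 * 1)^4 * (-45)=-84526 / 3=-28175.33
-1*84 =-84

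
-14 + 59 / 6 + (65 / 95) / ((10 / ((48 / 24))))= -2297 / 570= -4.03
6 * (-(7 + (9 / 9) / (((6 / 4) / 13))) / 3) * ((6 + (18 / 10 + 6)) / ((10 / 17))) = -18377 / 25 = -735.08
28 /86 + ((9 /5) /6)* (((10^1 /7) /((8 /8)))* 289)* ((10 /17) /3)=7408 /301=24.61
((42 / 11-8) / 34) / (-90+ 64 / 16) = 23 / 16082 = 0.00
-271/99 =-2.74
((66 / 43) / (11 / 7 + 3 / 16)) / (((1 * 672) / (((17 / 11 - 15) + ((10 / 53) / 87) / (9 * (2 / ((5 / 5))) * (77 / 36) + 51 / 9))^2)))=0.24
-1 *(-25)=25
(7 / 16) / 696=7 / 11136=0.00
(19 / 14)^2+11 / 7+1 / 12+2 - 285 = -41087 / 147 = -279.50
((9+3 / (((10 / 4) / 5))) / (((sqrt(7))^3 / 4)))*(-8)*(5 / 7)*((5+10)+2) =-40800*sqrt(7) / 343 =-314.71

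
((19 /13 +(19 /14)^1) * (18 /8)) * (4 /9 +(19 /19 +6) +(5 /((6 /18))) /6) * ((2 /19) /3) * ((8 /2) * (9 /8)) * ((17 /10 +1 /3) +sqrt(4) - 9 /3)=10.29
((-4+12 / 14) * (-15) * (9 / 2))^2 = 2205225 / 49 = 45004.59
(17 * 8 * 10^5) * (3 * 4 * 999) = 163036800000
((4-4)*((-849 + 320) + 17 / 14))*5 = 0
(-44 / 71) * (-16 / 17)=704 / 1207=0.58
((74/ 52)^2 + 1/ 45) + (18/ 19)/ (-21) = 8100853/ 4045860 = 2.00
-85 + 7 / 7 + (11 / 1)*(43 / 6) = -31 / 6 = -5.17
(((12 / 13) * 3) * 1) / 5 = 36 / 65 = 0.55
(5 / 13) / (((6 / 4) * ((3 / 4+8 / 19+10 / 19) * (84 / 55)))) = 10450 / 105651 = 0.10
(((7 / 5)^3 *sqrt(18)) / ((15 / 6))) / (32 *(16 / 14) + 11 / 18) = 259308 *sqrt(2) / 2928125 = 0.13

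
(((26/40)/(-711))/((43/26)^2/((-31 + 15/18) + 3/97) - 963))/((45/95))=732130477/365343055026750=0.00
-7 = -7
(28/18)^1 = 14/9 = 1.56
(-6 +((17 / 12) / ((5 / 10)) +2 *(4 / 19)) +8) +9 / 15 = 3337 / 570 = 5.85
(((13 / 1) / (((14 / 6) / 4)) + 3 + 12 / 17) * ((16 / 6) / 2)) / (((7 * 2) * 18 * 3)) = 1031 / 22491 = 0.05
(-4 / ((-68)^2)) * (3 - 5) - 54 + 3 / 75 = -779697 / 14450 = -53.96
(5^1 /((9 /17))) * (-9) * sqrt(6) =-85 * sqrt(6) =-208.21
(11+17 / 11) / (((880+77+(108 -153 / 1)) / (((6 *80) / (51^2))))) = 460 / 181203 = 0.00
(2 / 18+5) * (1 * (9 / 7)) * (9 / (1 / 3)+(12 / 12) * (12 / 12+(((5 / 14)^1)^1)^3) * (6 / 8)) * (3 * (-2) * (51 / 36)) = -119238969 / 76832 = -1551.94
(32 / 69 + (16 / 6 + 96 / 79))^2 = 62346816 / 3301489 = 18.88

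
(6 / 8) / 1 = 3 / 4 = 0.75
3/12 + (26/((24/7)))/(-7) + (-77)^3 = -2739203/6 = -456533.83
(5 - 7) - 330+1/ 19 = -6307/ 19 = -331.95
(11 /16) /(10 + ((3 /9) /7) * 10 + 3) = 231 /4528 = 0.05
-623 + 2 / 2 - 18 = -640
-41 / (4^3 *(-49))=41 / 3136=0.01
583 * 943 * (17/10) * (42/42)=9346073/10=934607.30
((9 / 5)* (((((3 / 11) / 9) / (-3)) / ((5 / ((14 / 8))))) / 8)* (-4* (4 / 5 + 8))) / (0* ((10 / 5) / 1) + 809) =7 / 202250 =0.00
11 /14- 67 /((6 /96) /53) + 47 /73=-58064491 /1022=-56814.57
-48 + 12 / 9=-140 / 3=-46.67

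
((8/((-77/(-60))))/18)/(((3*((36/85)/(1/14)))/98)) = 1700/891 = 1.91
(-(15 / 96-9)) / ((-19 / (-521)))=147443 / 608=242.50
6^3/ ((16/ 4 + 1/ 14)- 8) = -3024/ 55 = -54.98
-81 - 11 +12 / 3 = -88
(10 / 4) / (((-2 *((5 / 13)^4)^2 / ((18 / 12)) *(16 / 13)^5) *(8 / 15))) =-2599.60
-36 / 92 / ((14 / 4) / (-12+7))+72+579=104901 / 161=651.56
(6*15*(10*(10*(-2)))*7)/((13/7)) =-882000/13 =-67846.15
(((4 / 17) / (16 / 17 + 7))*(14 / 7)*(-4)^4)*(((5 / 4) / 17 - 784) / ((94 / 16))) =-24260608 / 11985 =-2024.25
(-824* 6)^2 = 24443136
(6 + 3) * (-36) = -324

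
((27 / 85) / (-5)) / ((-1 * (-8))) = -27 / 3400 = -0.01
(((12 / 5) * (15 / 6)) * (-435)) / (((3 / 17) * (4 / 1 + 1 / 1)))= -2958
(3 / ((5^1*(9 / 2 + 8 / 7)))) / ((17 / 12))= 504 / 6715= 0.08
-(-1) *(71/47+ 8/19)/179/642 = 575/34207258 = 0.00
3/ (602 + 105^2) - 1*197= -2290516/ 11627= -197.00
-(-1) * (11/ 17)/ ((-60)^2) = 11/ 61200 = 0.00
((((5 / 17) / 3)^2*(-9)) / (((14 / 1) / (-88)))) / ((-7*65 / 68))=-880 / 10829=-0.08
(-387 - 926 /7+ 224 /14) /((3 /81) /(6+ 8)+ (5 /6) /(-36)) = 760968 /31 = 24547.35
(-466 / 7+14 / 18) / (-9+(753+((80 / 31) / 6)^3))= -370451085 / 4189539256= -0.09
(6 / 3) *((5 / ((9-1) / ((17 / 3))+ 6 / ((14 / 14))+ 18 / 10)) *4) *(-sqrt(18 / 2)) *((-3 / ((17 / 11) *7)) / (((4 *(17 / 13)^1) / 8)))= 57200 / 10353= 5.52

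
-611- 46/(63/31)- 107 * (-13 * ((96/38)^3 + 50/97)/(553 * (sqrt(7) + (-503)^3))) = -5663643933297020666013663278/8938339327451064345530877- 1099920731 * sqrt(7)/425635206069098302168137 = -633.63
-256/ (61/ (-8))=2048/ 61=33.57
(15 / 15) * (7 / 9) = 7 / 9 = 0.78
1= 1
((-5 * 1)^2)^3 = 15625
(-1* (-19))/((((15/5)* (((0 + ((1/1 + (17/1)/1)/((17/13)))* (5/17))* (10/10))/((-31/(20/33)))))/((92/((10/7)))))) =-301461391/58500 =-5153.19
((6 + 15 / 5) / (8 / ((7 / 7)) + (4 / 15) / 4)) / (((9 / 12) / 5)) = 900 / 121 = 7.44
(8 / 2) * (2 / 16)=1 / 2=0.50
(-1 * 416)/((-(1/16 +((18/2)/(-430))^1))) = 110080/11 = 10007.27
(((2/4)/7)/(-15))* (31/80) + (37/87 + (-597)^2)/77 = 24806086111/5359200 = 4628.69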